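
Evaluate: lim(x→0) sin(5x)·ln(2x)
This is a 0·∞ indeterminate form.

Rewrite 0·∞ as a quotient (0/0 or ∞/∞ form), then apply L'Hôpital's rule:
  lim(x→0) sin(5x)·ln(2x) = 0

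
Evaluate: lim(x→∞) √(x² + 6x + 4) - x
This is an ∞-∞ indeterminate form.

Combine fractions or rationalize to convert ∞-∞ to 0/0 form:
  lim(x→∞) √(x² + 6x + 4) - x = 3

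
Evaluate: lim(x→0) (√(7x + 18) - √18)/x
This is a standard limit.

Factor or rationalize the expression:
  lim(x→0) (√(7x + 18) - √18)/x = 7·sqrt(2)/12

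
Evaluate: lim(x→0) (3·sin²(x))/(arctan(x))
This is a 0/0 indeterminate form.

Apply L'Hôpital's rule: differentiate numerator and denominator separately.
  f(x) = 3·sin(x)^2   ⇒   f'(x) = 6·sin(x)·cos(x)
  g(x) = atan(x)   ⇒   g'(x) = 1/(x^2 + 1)
  lim(x→0) f'(x)/g'(x) = lim(x→0) (6·sin(x)·cos(x))/(1/(x^2 + 1))
  = 0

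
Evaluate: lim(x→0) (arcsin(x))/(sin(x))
This is a 0/0 indeterminate form.

Apply L'Hôpital's rule: differentiate numerator and denominator separately.
  f(x) = asin(x)   ⇒   f'(x) = 1/sqrt(1 - x^2)
  g(x) = sin(x)   ⇒   g'(x) = cos(x)
  lim(x→0) f'(x)/g'(x) = lim(x→0) (1/sqrt(1 - x^2))/(cos(x))
  = 1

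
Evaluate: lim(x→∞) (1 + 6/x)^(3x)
This is an exponential indeterminate form.

For exponential indeterminate forms, take the natural log:
  Let L = lim(x→∞) (1 + 6/x)^(3x)
  Then ln(L) = lim(x→∞) [exponent × ln(base)]
  Evaluate using L'Hôpital or standard limits, then exponentiate.
  L = e^(18)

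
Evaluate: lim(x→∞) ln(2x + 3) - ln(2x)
This is an ∞-∞ indeterminate form.

Combine fractions or rationalize to convert ∞-∞ to 0/0 form:
  lim(x→∞) ln(2x + 3) - ln(2x) = 0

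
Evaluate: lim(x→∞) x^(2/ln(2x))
This is an exponential indeterminate form.

For exponential indeterminate forms, take the natural log:
  Let L = lim(x→∞) x^(2/ln(2x))
  Then ln(L) = lim(x→∞) [exponent × ln(base)]
  Evaluate using L'Hôpital or standard limits, then exponentiate.
  L = e²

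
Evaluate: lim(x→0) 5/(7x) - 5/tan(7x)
This is an ∞-∞ indeterminate form.

Combine fractions or rationalize to convert ∞-∞ to 0/0 form:
  lim(x→0) 5/(7x) - 5/tan(7x) = 0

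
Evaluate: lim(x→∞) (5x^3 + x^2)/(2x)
This is an ∞/∞ indeterminate form.

Apply L'Hôpital's rule: differentiate numerator and denominator separately.
  f(x) = 5·x^3 + x^2   ⇒   f'(x) = 15·x^2 + 2·x
  g(x) = 2·x   ⇒   g'(x) = 2
  lim(x→∞) f'(x)/g'(x) = lim(x→∞) (15·x^2 + 2·x)/(2)
  = ∞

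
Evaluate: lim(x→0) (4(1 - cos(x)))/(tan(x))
This is a 0/0 indeterminate form.

Apply L'Hôpital's rule: differentiate numerator and denominator separately.
  f(x) = 4 - 4·cos(x)   ⇒   f'(x) = 4·sin(x)
  g(x) = tan(x)   ⇒   g'(x) = tan(x)^2 + 1
  lim(x→0) f'(x)/g'(x) = lim(x→0) (4·sin(x))/(tan(x)^2 + 1)
  = 0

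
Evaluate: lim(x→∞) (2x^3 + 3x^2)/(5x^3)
This is an ∞/∞ indeterminate form.

Apply L'Hôpital's rule: differentiate numerator and denominator separately.
  f(x) = 2·x^3 + 3·x^2   ⇒   f'(x) = 6·x^2 + 6·x
  g(x) = 5·x^3   ⇒   g'(x) = 15·x^2
  lim(x→∞) f'(x)/g'(x) = lim(x→∞) (6·x^2 + 6·x)/(15·x^2)
  = 2/5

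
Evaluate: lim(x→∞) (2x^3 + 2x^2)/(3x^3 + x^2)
This is an ∞/∞ indeterminate form.

Apply L'Hôpital's rule: differentiate numerator and denominator separately.
  f(x) = 2·x^3 + 2·x^2   ⇒   f'(x) = 6·x^2 + 4·x
  g(x) = 3·x^3 + x^2   ⇒   g'(x) = 9·x^2 + 2·x
  lim(x→∞) f'(x)/g'(x) = lim(x→∞) (6·x^2 + 4·x)/(9·x^2 + 2·x)
  = 2/3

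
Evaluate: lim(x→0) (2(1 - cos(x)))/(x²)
This is a 0/0 indeterminate form.

Apply L'Hôpital's rule: differentiate numerator and denominator separately.
  f(x) = 2 - 2·cos(x)   ⇒   f'(x) = 2·sin(x)
  g(x) = x^2   ⇒   g'(x) = 2·x
  lim(x→0) f'(x)/g'(x) = lim(x→0) (2·sin(x))/(2·x)
  = 1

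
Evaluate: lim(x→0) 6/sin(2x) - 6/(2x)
This is an ∞-∞ indeterminate form.

Combine fractions or rationalize to convert ∞-∞ to 0/0 form:
  lim(x→0) 6/sin(2x) - 6/(2x) = 0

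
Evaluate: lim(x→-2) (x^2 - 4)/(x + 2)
This is a standard limit.

Factor or rationalize the expression:
  lim(x→-2) (x^2 - 4)/(x + 2) = -4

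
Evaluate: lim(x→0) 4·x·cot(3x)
This is a 0·∞ indeterminate form.

Rewrite 0·∞ as a quotient (0/0 or ∞/∞ form), then apply L'Hôpital's rule:
  lim(x→0) 4·x·cot(3x) = 4/3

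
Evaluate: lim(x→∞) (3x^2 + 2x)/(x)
This is an ∞/∞ indeterminate form.

Apply L'Hôpital's rule: differentiate numerator and denominator separately.
  f(x) = 3·x^2 + 2·x   ⇒   f'(x) = 6·x + 2
  g(x) = x   ⇒   g'(x) = 1
  lim(x→∞) f'(x)/g'(x) = lim(x→∞) (6·x + 2)/(1)
  = ∞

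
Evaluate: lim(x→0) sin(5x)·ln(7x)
This is a 0·∞ indeterminate form.

Rewrite 0·∞ as a quotient (0/0 or ∞/∞ form), then apply L'Hôpital's rule:
  lim(x→0) sin(5x)·ln(7x) = 0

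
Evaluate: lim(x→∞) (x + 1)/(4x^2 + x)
This is an ∞/∞ indeterminate form.

Apply L'Hôpital's rule: differentiate numerator and denominator separately.
  f(x) = x + 1   ⇒   f'(x) = 1
  g(x) = 4·x^2 + x   ⇒   g'(x) = 8·x + 1
  lim(x→∞) f'(x)/g'(x) = lim(x→∞) (1)/(8·x + 1)
  = 0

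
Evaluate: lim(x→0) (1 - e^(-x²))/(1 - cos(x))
This is a 0/0 indeterminate form.

Apply L'Hôpital's rule: differentiate numerator and denominator separately.
  f(x) = 1 - e^(-x^2)   ⇒   f'(x) = 2·x·e^(-x^2)
  g(x) = 1 - cos(x)   ⇒   g'(x) = sin(x)
  lim(x→0) f'(x)/g'(x) = lim(x→0) (2·x·e^(-x^2))/(sin(x))
  = 2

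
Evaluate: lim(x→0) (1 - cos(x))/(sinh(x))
This is a 0/0 indeterminate form.

Apply L'Hôpital's rule: differentiate numerator and denominator separately.
  f(x) = 1 - cos(x)   ⇒   f'(x) = sin(x)
  g(x) = sinh(x)   ⇒   g'(x) = cosh(x)
  lim(x→0) f'(x)/g'(x) = lim(x→0) (sin(x))/(cosh(x))
  = 0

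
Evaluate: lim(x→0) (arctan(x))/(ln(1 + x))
This is a 0/0 indeterminate form.

Apply L'Hôpital's rule: differentiate numerator and denominator separately.
  f(x) = atan(x)   ⇒   f'(x) = 1/(x^2 + 1)
  g(x) = ln(x + 1)   ⇒   g'(x) = 1/(x + 1)
  lim(x→0) f'(x)/g'(x) = lim(x→0) (1/(x^2 + 1))/(1/(x + 1))
  = 1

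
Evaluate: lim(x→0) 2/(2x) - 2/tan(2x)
This is an ∞-∞ indeterminate form.

Combine fractions or rationalize to convert ∞-∞ to 0/0 form:
  lim(x→0) 2/(2x) - 2/tan(2x) = 0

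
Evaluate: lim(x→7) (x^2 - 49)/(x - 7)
This is a standard limit.

Factor or rationalize the expression:
  lim(x→7) (x^2 - 49)/(x - 7) = 14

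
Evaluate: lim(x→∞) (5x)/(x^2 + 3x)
This is an ∞/∞ indeterminate form.

Apply L'Hôpital's rule: differentiate numerator and denominator separately.
  f(x) = 5·x   ⇒   f'(x) = 5
  g(x) = x^2 + 3·x   ⇒   g'(x) = 2·x + 3
  lim(x→∞) f'(x)/g'(x) = lim(x→∞) (5)/(2·x + 3)
  = 0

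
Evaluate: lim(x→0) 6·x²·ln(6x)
This is a 0·∞ indeterminate form.

Rewrite 0·∞ as a quotient (0/0 or ∞/∞ form), then apply L'Hôpital's rule:
  lim(x→0) 6·x²·ln(6x) = 0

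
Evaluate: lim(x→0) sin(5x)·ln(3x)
This is a 0·∞ indeterminate form.

Rewrite 0·∞ as a quotient (0/0 or ∞/∞ form), then apply L'Hôpital's rule:
  lim(x→0) sin(5x)·ln(3x) = 0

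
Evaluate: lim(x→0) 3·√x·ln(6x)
This is a 0·∞ indeterminate form.

Rewrite 0·∞ as a quotient (0/0 or ∞/∞ form), then apply L'Hôpital's rule:
  lim(x→0) 3·√x·ln(6x) = 0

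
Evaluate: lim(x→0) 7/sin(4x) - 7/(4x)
This is an ∞-∞ indeterminate form.

Combine fractions or rationalize to convert ∞-∞ to 0/0 form:
  lim(x→0) 7/sin(4x) - 7/(4x) = 0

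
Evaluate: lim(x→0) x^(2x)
This is an exponential indeterminate form.

For exponential indeterminate forms, take the natural log:
  Let L = lim(x→0) x^(2x)
  Then ln(L) = lim(x→0) [exponent × ln(base)]
  Evaluate using L'Hôpital or standard limits, then exponentiate.
  L = 1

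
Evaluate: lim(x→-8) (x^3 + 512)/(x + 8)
This is a standard limit.

Factor or rationalize the expression:
  lim(x→-8) (x^3 + 512)/(x + 8) = 192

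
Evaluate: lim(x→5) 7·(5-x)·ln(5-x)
This is a 0·∞ indeterminate form.

Rewrite 0·∞ as a quotient (0/0 or ∞/∞ form), then apply L'Hôpital's rule:
  lim(x→5) 7·(5-x)·ln(5-x) = 0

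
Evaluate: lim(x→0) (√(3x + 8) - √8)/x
This is a standard limit.

Factor or rationalize the expression:
  lim(x→0) (√(3x + 8) - √8)/x = 3·sqrt(2)/8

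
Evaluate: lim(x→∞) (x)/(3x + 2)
This is an ∞/∞ indeterminate form.

Apply L'Hôpital's rule: differentiate numerator and denominator separately.
  f(x) = x   ⇒   f'(x) = 1
  g(x) = 3·x + 2   ⇒   g'(x) = 3
  lim(x→∞) f'(x)/g'(x) = lim(x→∞) (1)/(3)
  = 1/3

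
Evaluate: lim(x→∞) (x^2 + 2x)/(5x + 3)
This is an ∞/∞ indeterminate form.

Apply L'Hôpital's rule: differentiate numerator and denominator separately.
  f(x) = x^2 + 2·x   ⇒   f'(x) = 2·x + 2
  g(x) = 5·x + 3   ⇒   g'(x) = 5
  lim(x→∞) f'(x)/g'(x) = lim(x→∞) (2·x + 2)/(5)
  = ∞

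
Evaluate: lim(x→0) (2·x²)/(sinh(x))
This is a 0/0 indeterminate form.

Apply L'Hôpital's rule: differentiate numerator and denominator separately.
  f(x) = 2·x^2   ⇒   f'(x) = 4·x
  g(x) = sinh(x)   ⇒   g'(x) = cosh(x)
  lim(x→0) f'(x)/g'(x) = lim(x→0) (4·x)/(cosh(x))
  = 0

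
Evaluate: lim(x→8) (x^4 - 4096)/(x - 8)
This is a standard limit.

Factor or rationalize the expression:
  lim(x→8) (x^4 - 4096)/(x - 8) = 2048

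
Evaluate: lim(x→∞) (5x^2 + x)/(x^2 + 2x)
This is an ∞/∞ indeterminate form.

Apply L'Hôpital's rule: differentiate numerator and denominator separately.
  f(x) = 5·x^2 + x   ⇒   f'(x) = 10·x + 1
  g(x) = x^2 + 2·x   ⇒   g'(x) = 2·x + 2
  lim(x→∞) f'(x)/g'(x) = lim(x→∞) (10·x + 1)/(2·x + 2)
  = 5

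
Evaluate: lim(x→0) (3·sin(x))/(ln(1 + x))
This is a 0/0 indeterminate form.

Apply L'Hôpital's rule: differentiate numerator and denominator separately.
  f(x) = 3·sin(x)   ⇒   f'(x) = 3·cos(x)
  g(x) = ln(x + 1)   ⇒   g'(x) = 1/(x + 1)
  lim(x→0) f'(x)/g'(x) = lim(x→0) (3·cos(x))/(1/(x + 1))
  = 3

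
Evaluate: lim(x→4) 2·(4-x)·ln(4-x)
This is a 0·∞ indeterminate form.

Rewrite 0·∞ as a quotient (0/0 or ∞/∞ form), then apply L'Hôpital's rule:
  lim(x→4) 2·(4-x)·ln(4-x) = 0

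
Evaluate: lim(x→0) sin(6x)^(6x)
This is an exponential indeterminate form.

For exponential indeterminate forms, take the natural log:
  Let L = lim(x→0) sin(6x)^(6x)
  Then ln(L) = lim(x→0) [exponent × ln(base)]
  Evaluate using L'Hôpital or standard limits, then exponentiate.
  L = 1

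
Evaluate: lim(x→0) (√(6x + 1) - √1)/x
This is a standard limit.

Factor or rationalize the expression:
  lim(x→0) (√(6x + 1) - √1)/x = 3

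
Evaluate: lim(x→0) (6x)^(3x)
This is an exponential indeterminate form.

For exponential indeterminate forms, take the natural log:
  Let L = lim(x→0) (6x)^(3x)
  Then ln(L) = lim(x→0) [exponent × ln(base)]
  Evaluate using L'Hôpital or standard limits, then exponentiate.
  L = 1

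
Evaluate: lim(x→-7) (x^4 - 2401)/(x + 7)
This is a standard limit.

Factor or rationalize the expression:
  lim(x→-7) (x^4 - 2401)/(x + 7) = -1372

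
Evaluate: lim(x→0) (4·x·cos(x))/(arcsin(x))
This is a 0/0 indeterminate form.

Apply L'Hôpital's rule: differentiate numerator and denominator separately.
  f(x) = 4·x·cos(x)   ⇒   f'(x) = -4·x·sin(x) + 4·cos(x)
  g(x) = asin(x)   ⇒   g'(x) = 1/sqrt(1 - x^2)
  lim(x→0) f'(x)/g'(x) = lim(x→0) (-4·x·sin(x) + 4·cos(x))/(1/sqrt(1 - x^2))
  = 4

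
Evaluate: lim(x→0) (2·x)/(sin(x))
This is a 0/0 indeterminate form.

Apply L'Hôpital's rule: differentiate numerator and denominator separately.
  f(x) = 2·x   ⇒   f'(x) = 2
  g(x) = sin(x)   ⇒   g'(x) = cos(x)
  lim(x→0) f'(x)/g'(x) = lim(x→0) (2)/(cos(x))
  = 2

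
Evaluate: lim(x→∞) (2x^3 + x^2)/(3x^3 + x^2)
This is an ∞/∞ indeterminate form.

Apply L'Hôpital's rule: differentiate numerator and denominator separately.
  f(x) = 2·x^3 + x^2   ⇒   f'(x) = 6·x^2 + 2·x
  g(x) = 3·x^3 + x^2   ⇒   g'(x) = 9·x^2 + 2·x
  lim(x→∞) f'(x)/g'(x) = lim(x→∞) (6·x^2 + 2·x)/(9·x^2 + 2·x)
  = 2/3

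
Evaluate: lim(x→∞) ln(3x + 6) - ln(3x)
This is an ∞-∞ indeterminate form.

Combine fractions or rationalize to convert ∞-∞ to 0/0 form:
  lim(x→∞) ln(3x + 6) - ln(3x) = 0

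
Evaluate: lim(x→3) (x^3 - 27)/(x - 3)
This is a standard limit.

Factor or rationalize the expression:
  lim(x→3) (x^3 - 27)/(x - 3) = 27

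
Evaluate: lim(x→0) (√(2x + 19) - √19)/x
This is a standard limit.

Factor or rationalize the expression:
  lim(x→0) (√(2x + 19) - √19)/x = sqrt(19)/19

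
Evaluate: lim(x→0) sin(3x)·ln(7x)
This is a 0·∞ indeterminate form.

Rewrite 0·∞ as a quotient (0/0 or ∞/∞ form), then apply L'Hôpital's rule:
  lim(x→0) sin(3x)·ln(7x) = 0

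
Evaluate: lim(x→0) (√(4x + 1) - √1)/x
This is a standard limit.

Factor or rationalize the expression:
  lim(x→0) (√(4x + 1) - √1)/x = 2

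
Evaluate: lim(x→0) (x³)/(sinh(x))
This is a 0/0 indeterminate form.

Apply L'Hôpital's rule: differentiate numerator and denominator separately.
  f(x) = x^3   ⇒   f'(x) = 3·x^2
  g(x) = sinh(x)   ⇒   g'(x) = cosh(x)
  lim(x→0) f'(x)/g'(x) = lim(x→0) (3·x^2)/(cosh(x))
  = 0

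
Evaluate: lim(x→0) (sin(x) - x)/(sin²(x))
This is a 0/0 indeterminate form.

Apply L'Hôpital's rule: differentiate numerator and denominator separately.
  f(x) = -x + sin(x)   ⇒   f'(x) = cos(x) - 1
  g(x) = sin(x)^2   ⇒   g'(x) = 2·sin(x)·cos(x)
  lim(x→0) f'(x)/g'(x) = lim(x→0) (cos(x) - 1)/(2·sin(x)·cos(x))
  = 0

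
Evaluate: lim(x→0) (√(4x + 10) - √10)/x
This is a standard limit.

Factor or rationalize the expression:
  lim(x→0) (√(4x + 10) - √10)/x = sqrt(10)/5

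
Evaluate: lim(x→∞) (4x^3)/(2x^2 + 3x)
This is an ∞/∞ indeterminate form.

Apply L'Hôpital's rule: differentiate numerator and denominator separately.
  f(x) = 4·x^3   ⇒   f'(x) = 12·x^2
  g(x) = 2·x^2 + 3·x   ⇒   g'(x) = 4·x + 3
  lim(x→∞) f'(x)/g'(x) = lim(x→∞) (12·x^2)/(4·x + 3)
  = ∞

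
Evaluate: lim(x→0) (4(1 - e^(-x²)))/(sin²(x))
This is a 0/0 indeterminate form.

Apply L'Hôpital's rule: differentiate numerator and denominator separately.
  f(x) = 4 - 4·e^(-x^2)   ⇒   f'(x) = 8·x·e^(-x^2)
  g(x) = sin(x)^2   ⇒   g'(x) = 2·sin(x)·cos(x)
  lim(x→0) f'(x)/g'(x) = lim(x→0) (8·x·e^(-x^2))/(2·sin(x)·cos(x))
  = 4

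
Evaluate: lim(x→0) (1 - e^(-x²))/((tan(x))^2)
This is a 0/0 indeterminate form.

Apply L'Hôpital's rule: differentiate numerator and denominator separately.
  f(x) = 1 - e^(-x^2)   ⇒   f'(x) = 2·x·e^(-x^2)
  g(x) = tan(x)^2   ⇒   g'(x) = (2·tan(x)^2 + 2)·tan(x)
  lim(x→0) f'(x)/g'(x) = lim(x→0) (2·x·e^(-x^2))/((2·tan(x)^2 + 2)·tan(x))
  = 1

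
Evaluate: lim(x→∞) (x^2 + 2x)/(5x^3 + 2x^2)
This is an ∞/∞ indeterminate form.

Apply L'Hôpital's rule: differentiate numerator and denominator separately.
  f(x) = x^2 + 2·x   ⇒   f'(x) = 2·x + 2
  g(x) = 5·x^3 + 2·x^2   ⇒   g'(x) = 15·x^2 + 4·x
  lim(x→∞) f'(x)/g'(x) = lim(x→∞) (2·x + 2)/(15·x^2 + 4·x)
  = 0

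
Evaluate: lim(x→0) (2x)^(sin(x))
This is an exponential indeterminate form.

For exponential indeterminate forms, take the natural log:
  Let L = lim(x→0) (2x)^(sin(x))
  Then ln(L) = lim(x→0) [exponent × ln(base)]
  Evaluate using L'Hôpital or standard limits, then exponentiate.
  L = 1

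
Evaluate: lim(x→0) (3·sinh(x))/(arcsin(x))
This is a 0/0 indeterminate form.

Apply L'Hôpital's rule: differentiate numerator and denominator separately.
  f(x) = 3·sinh(x)   ⇒   f'(x) = 3·cosh(x)
  g(x) = asin(x)   ⇒   g'(x) = 1/sqrt(1 - x^2)
  lim(x→0) f'(x)/g'(x) = lim(x→0) (3·cosh(x))/(1/sqrt(1 - x^2))
  = 3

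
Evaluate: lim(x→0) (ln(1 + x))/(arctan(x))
This is a 0/0 indeterminate form.

Apply L'Hôpital's rule: differentiate numerator and denominator separately.
  f(x) = ln(x + 1)   ⇒   f'(x) = 1/(x + 1)
  g(x) = atan(x)   ⇒   g'(x) = 1/(x^2 + 1)
  lim(x→0) f'(x)/g'(x) = lim(x→0) (1/(x + 1))/(1/(x^2 + 1))
  = 1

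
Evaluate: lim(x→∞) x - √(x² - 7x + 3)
This is an ∞-∞ indeterminate form.

Combine fractions or rationalize to convert ∞-∞ to 0/0 form:
  lim(x→∞) x - √(x² - 7x + 3) = 7/2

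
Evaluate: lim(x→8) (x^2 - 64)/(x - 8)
This is a standard limit.

Factor or rationalize the expression:
  lim(x→8) (x^2 - 64)/(x - 8) = 16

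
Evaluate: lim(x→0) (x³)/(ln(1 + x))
This is a 0/0 indeterminate form.

Apply L'Hôpital's rule: differentiate numerator and denominator separately.
  f(x) = x^3   ⇒   f'(x) = 3·x^2
  g(x) = ln(x + 1)   ⇒   g'(x) = 1/(x + 1)
  lim(x→0) f'(x)/g'(x) = lim(x→0) (3·x^2)/(1/(x + 1))
  = 0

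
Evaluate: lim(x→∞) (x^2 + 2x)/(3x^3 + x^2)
This is an ∞/∞ indeterminate form.

Apply L'Hôpital's rule: differentiate numerator and denominator separately.
  f(x) = x^2 + 2·x   ⇒   f'(x) = 2·x + 2
  g(x) = 3·x^3 + x^2   ⇒   g'(x) = 9·x^2 + 2·x
  lim(x→∞) f'(x)/g'(x) = lim(x→∞) (2·x + 2)/(9·x^2 + 2·x)
  = 0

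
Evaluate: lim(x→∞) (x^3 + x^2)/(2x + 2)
This is an ∞/∞ indeterminate form.

Apply L'Hôpital's rule: differentiate numerator and denominator separately.
  f(x) = x^3 + x^2   ⇒   f'(x) = 3·x^2 + 2·x
  g(x) = 2·x + 2   ⇒   g'(x) = 2
  lim(x→∞) f'(x)/g'(x) = lim(x→∞) (3·x^2 + 2·x)/(2)
  = ∞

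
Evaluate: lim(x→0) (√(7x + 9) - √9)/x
This is a standard limit.

Factor or rationalize the expression:
  lim(x→0) (√(7x + 9) - √9)/x = 7/6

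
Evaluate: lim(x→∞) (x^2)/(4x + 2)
This is an ∞/∞ indeterminate form.

Apply L'Hôpital's rule: differentiate numerator and denominator separately.
  f(x) = x^2   ⇒   f'(x) = 2·x
  g(x) = 4·x + 2   ⇒   g'(x) = 4
  lim(x→∞) f'(x)/g'(x) = lim(x→∞) (2·x)/(4)
  = ∞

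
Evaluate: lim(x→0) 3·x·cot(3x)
This is a 0·∞ indeterminate form.

Rewrite 0·∞ as a quotient (0/0 or ∞/∞ form), then apply L'Hôpital's rule:
  lim(x→0) 3·x·cot(3x) = 1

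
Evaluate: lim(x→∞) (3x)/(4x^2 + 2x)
This is an ∞/∞ indeterminate form.

Apply L'Hôpital's rule: differentiate numerator and denominator separately.
  f(x) = 3·x   ⇒   f'(x) = 3
  g(x) = 4·x^2 + 2·x   ⇒   g'(x) = 8·x + 2
  lim(x→∞) f'(x)/g'(x) = lim(x→∞) (3)/(8·x + 2)
  = 0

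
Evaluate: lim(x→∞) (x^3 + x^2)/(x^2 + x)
This is an ∞/∞ indeterminate form.

Apply L'Hôpital's rule: differentiate numerator and denominator separately.
  f(x) = x^3 + x^2   ⇒   f'(x) = 3·x^2 + 2·x
  g(x) = x^2 + x   ⇒   g'(x) = 2·x + 1
  lim(x→∞) f'(x)/g'(x) = lim(x→∞) (3·x^2 + 2·x)/(2·x + 1)
  = ∞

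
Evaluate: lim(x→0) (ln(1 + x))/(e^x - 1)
This is a 0/0 indeterminate form.

Apply L'Hôpital's rule: differentiate numerator and denominator separately.
  f(x) = ln(x + 1)   ⇒   f'(x) = 1/(x + 1)
  g(x) = e^(x) - 1   ⇒   g'(x) = e^(x)
  lim(x→0) f'(x)/g'(x) = lim(x→0) (1/(x + 1))/(e^(x))
  = 1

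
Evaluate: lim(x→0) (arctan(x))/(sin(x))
This is a 0/0 indeterminate form.

Apply L'Hôpital's rule: differentiate numerator and denominator separately.
  f(x) = atan(x)   ⇒   f'(x) = 1/(x^2 + 1)
  g(x) = sin(x)   ⇒   g'(x) = cos(x)
  lim(x→0) f'(x)/g'(x) = lim(x→0) (1/(x^2 + 1))/(cos(x))
  = 1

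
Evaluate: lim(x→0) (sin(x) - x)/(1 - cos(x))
This is a 0/0 indeterminate form.

Apply L'Hôpital's rule: differentiate numerator and denominator separately.
  f(x) = -x + sin(x)   ⇒   f'(x) = cos(x) - 1
  g(x) = 1 - cos(x)   ⇒   g'(x) = sin(x)
  lim(x→0) f'(x)/g'(x) = lim(x→0) (cos(x) - 1)/(sin(x))
  = 0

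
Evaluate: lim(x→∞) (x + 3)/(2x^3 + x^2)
This is an ∞/∞ indeterminate form.

Apply L'Hôpital's rule: differentiate numerator and denominator separately.
  f(x) = x + 3   ⇒   f'(x) = 1
  g(x) = 2·x^3 + x^2   ⇒   g'(x) = 6·x^2 + 2·x
  lim(x→∞) f'(x)/g'(x) = lim(x→∞) (1)/(6·x^2 + 2·x)
  = 0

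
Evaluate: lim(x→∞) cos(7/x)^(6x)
This is an exponential indeterminate form.

For exponential indeterminate forms, take the natural log:
  Let L = lim(x→∞) cos(7/x)^(6x)
  Then ln(L) = lim(x→∞) [exponent × ln(base)]
  Evaluate using L'Hôpital or standard limits, then exponentiate.
  L = 1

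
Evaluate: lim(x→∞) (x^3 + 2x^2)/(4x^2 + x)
This is an ∞/∞ indeterminate form.

Apply L'Hôpital's rule: differentiate numerator and denominator separately.
  f(x) = x^3 + 2·x^2   ⇒   f'(x) = 3·x^2 + 4·x
  g(x) = 4·x^2 + x   ⇒   g'(x) = 8·x + 1
  lim(x→∞) f'(x)/g'(x) = lim(x→∞) (3·x^2 + 4·x)/(8·x + 1)
  = ∞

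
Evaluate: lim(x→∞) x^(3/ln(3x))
This is an exponential indeterminate form.

For exponential indeterminate forms, take the natural log:
  Let L = lim(x→∞) x^(3/ln(3x))
  Then ln(L) = lim(x→∞) [exponent × ln(base)]
  Evaluate using L'Hôpital or standard limits, then exponentiate.
  L = e^(3)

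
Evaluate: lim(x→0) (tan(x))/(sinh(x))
This is a 0/0 indeterminate form.

Apply L'Hôpital's rule: differentiate numerator and denominator separately.
  f(x) = tan(x)   ⇒   f'(x) = tan(x)^2 + 1
  g(x) = sinh(x)   ⇒   g'(x) = cosh(x)
  lim(x→0) f'(x)/g'(x) = lim(x→0) (tan(x)^2 + 1)/(cosh(x))
  = 1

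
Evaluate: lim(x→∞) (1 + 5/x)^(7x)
This is an exponential indeterminate form.

For exponential indeterminate forms, take the natural log:
  Let L = lim(x→∞) (1 + 5/x)^(7x)
  Then ln(L) = lim(x→∞) [exponent × ln(base)]
  Evaluate using L'Hôpital or standard limits, then exponentiate.
  L = e^(35)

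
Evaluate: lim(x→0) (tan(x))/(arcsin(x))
This is a 0/0 indeterminate form.

Apply L'Hôpital's rule: differentiate numerator and denominator separately.
  f(x) = tan(x)   ⇒   f'(x) = tan(x)^2 + 1
  g(x) = asin(x)   ⇒   g'(x) = 1/sqrt(1 - x^2)
  lim(x→0) f'(x)/g'(x) = lim(x→0) (tan(x)^2 + 1)/(1/sqrt(1 - x^2))
  = 1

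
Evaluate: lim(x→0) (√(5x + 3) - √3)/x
This is a standard limit.

Factor or rationalize the expression:
  lim(x→0) (√(5x + 3) - √3)/x = 5·sqrt(3)/6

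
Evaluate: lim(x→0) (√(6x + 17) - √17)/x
This is a standard limit.

Factor or rationalize the expression:
  lim(x→0) (√(6x + 17) - √17)/x = 3·sqrt(17)/17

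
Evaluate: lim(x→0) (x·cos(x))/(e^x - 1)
This is a 0/0 indeterminate form.

Apply L'Hôpital's rule: differentiate numerator and denominator separately.
  f(x) = x·cos(x)   ⇒   f'(x) = -x·sin(x) + cos(x)
  g(x) = e^(x) - 1   ⇒   g'(x) = e^(x)
  lim(x→0) f'(x)/g'(x) = lim(x→0) (-x·sin(x) + cos(x))/(e^(x))
  = 1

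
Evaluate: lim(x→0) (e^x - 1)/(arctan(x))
This is a 0/0 indeterminate form.

Apply L'Hôpital's rule: differentiate numerator and denominator separately.
  f(x) = e^(x) - 1   ⇒   f'(x) = e^(x)
  g(x) = atan(x)   ⇒   g'(x) = 1/(x^2 + 1)
  lim(x→0) f'(x)/g'(x) = lim(x→0) (e^(x))/(1/(x^2 + 1))
  = 1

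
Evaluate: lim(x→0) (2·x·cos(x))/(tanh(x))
This is a 0/0 indeterminate form.

Apply L'Hôpital's rule: differentiate numerator and denominator separately.
  f(x) = 2·x·cos(x)   ⇒   f'(x) = -2·x·sin(x) + 2·cos(x)
  g(x) = tanh(x)   ⇒   g'(x) = 1 - tanh(x)^2
  lim(x→0) f'(x)/g'(x) = lim(x→0) (-2·x·sin(x) + 2·cos(x))/(1 - tanh(x)^2)
  = 2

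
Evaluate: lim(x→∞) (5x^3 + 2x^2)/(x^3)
This is an ∞/∞ indeterminate form.

Apply L'Hôpital's rule: differentiate numerator and denominator separately.
  f(x) = 5·x^3 + 2·x^2   ⇒   f'(x) = 15·x^2 + 4·x
  g(x) = x^3   ⇒   g'(x) = 3·x^2
  lim(x→∞) f'(x)/g'(x) = lim(x→∞) (15·x^2 + 4·x)/(3·x^2)
  = 5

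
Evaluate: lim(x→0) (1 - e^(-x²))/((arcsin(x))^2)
This is a 0/0 indeterminate form.

Apply L'Hôpital's rule: differentiate numerator and denominator separately.
  f(x) = 1 - e^(-x^2)   ⇒   f'(x) = 2·x·e^(-x^2)
  g(x) = asin(x)^2   ⇒   g'(x) = 2·asin(x)/sqrt(1 - x^2)
  lim(x→0) f'(x)/g'(x) = lim(x→0) (2·x·e^(-x^2))/(2·asin(x)/sqrt(1 - x^2))
  = 1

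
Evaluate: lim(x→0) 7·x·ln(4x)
This is a 0·∞ indeterminate form.

Rewrite 0·∞ as a quotient (0/0 or ∞/∞ form), then apply L'Hôpital's rule:
  lim(x→0) 7·x·ln(4x) = 0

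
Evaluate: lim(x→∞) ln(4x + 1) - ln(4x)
This is an ∞-∞ indeterminate form.

Combine fractions or rationalize to convert ∞-∞ to 0/0 form:
  lim(x→∞) ln(4x + 1) - ln(4x) = 0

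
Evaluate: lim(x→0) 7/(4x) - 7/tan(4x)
This is an ∞-∞ indeterminate form.

Combine fractions or rationalize to convert ∞-∞ to 0/0 form:
  lim(x→0) 7/(4x) - 7/tan(4x) = 0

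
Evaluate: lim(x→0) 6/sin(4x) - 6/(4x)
This is an ∞-∞ indeterminate form.

Combine fractions or rationalize to convert ∞-∞ to 0/0 form:
  lim(x→0) 6/sin(4x) - 6/(4x) = 0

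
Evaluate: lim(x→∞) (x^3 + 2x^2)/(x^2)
This is an ∞/∞ indeterminate form.

Apply L'Hôpital's rule: differentiate numerator and denominator separately.
  f(x) = x^3 + 2·x^2   ⇒   f'(x) = 3·x^2 + 4·x
  g(x) = x^2   ⇒   g'(x) = 2·x
  lim(x→∞) f'(x)/g'(x) = lim(x→∞) (3·x^2 + 4·x)/(2·x)
  = ∞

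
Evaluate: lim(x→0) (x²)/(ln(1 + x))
This is a 0/0 indeterminate form.

Apply L'Hôpital's rule: differentiate numerator and denominator separately.
  f(x) = x^2   ⇒   f'(x) = 2·x
  g(x) = ln(x + 1)   ⇒   g'(x) = 1/(x + 1)
  lim(x→0) f'(x)/g'(x) = lim(x→0) (2·x)/(1/(x + 1))
  = 0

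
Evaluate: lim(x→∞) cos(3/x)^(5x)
This is an exponential indeterminate form.

For exponential indeterminate forms, take the natural log:
  Let L = lim(x→∞) cos(3/x)^(5x)
  Then ln(L) = lim(x→∞) [exponent × ln(base)]
  Evaluate using L'Hôpital or standard limits, then exponentiate.
  L = 1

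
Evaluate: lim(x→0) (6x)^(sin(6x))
This is an exponential indeterminate form.

For exponential indeterminate forms, take the natural log:
  Let L = lim(x→0) (6x)^(sin(6x))
  Then ln(L) = lim(x→0) [exponent × ln(base)]
  Evaluate using L'Hôpital or standard limits, then exponentiate.
  L = 1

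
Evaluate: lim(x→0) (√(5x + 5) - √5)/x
This is a standard limit.

Factor or rationalize the expression:
  lim(x→0) (√(5x + 5) - √5)/x = sqrt(5)/2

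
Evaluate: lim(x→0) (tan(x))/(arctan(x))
This is a 0/0 indeterminate form.

Apply L'Hôpital's rule: differentiate numerator and denominator separately.
  f(x) = tan(x)   ⇒   f'(x) = tan(x)^2 + 1
  g(x) = atan(x)   ⇒   g'(x) = 1/(x^2 + 1)
  lim(x→0) f'(x)/g'(x) = lim(x→0) (tan(x)^2 + 1)/(1/(x^2 + 1))
  = 1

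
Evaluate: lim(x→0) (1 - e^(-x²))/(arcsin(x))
This is a 0/0 indeterminate form.

Apply L'Hôpital's rule: differentiate numerator and denominator separately.
  f(x) = 1 - e^(-x^2)   ⇒   f'(x) = 2·x·e^(-x^2)
  g(x) = asin(x)   ⇒   g'(x) = 1/sqrt(1 - x^2)
  lim(x→0) f'(x)/g'(x) = lim(x→0) (2·x·e^(-x^2))/(1/sqrt(1 - x^2))
  = 0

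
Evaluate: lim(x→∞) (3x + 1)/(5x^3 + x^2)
This is an ∞/∞ indeterminate form.

Apply L'Hôpital's rule: differentiate numerator and denominator separately.
  f(x) = 3·x + 1   ⇒   f'(x) = 3
  g(x) = 5·x^3 + x^2   ⇒   g'(x) = 15·x^2 + 2·x
  lim(x→∞) f'(x)/g'(x) = lim(x→∞) (3)/(15·x^2 + 2·x)
  = 0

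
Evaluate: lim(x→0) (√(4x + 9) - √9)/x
This is a standard limit.

Factor or rationalize the expression:
  lim(x→0) (√(4x + 9) - √9)/x = 2/3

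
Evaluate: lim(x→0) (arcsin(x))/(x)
This is a 0/0 indeterminate form.

Apply L'Hôpital's rule: differentiate numerator and denominator separately.
  f(x) = asin(x)   ⇒   f'(x) = 1/sqrt(1 - x^2)
  g(x) = x   ⇒   g'(x) = 1
  lim(x→0) f'(x)/g'(x) = lim(x→0) (1/sqrt(1 - x^2))/(1)
  = 1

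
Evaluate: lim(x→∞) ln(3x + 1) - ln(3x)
This is an ∞-∞ indeterminate form.

Combine fractions or rationalize to convert ∞-∞ to 0/0 form:
  lim(x→∞) ln(3x + 1) - ln(3x) = 0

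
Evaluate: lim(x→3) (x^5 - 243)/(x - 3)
This is a standard limit.

Factor or rationalize the expression:
  lim(x→3) (x^5 - 243)/(x - 3) = 405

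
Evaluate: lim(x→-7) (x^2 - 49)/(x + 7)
This is a standard limit.

Factor or rationalize the expression:
  lim(x→-7) (x^2 - 49)/(x + 7) = -14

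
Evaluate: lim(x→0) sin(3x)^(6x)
This is an exponential indeterminate form.

For exponential indeterminate forms, take the natural log:
  Let L = lim(x→0) sin(3x)^(6x)
  Then ln(L) = lim(x→0) [exponent × ln(base)]
  Evaluate using L'Hôpital or standard limits, then exponentiate.
  L = 1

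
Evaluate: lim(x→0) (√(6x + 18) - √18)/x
This is a standard limit.

Factor or rationalize the expression:
  lim(x→0) (√(6x + 18) - √18)/x = sqrt(2)/2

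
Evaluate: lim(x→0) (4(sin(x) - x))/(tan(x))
This is a 0/0 indeterminate form.

Apply L'Hôpital's rule: differentiate numerator and denominator separately.
  f(x) = -4·x + 4·sin(x)   ⇒   f'(x) = 4·cos(x) - 4
  g(x) = tan(x)   ⇒   g'(x) = tan(x)^2 + 1
  lim(x→0) f'(x)/g'(x) = lim(x→0) (4·cos(x) - 4)/(tan(x)^2 + 1)
  = 0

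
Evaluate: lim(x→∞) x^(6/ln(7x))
This is an exponential indeterminate form.

For exponential indeterminate forms, take the natural log:
  Let L = lim(x→∞) x^(6/ln(7x))
  Then ln(L) = lim(x→∞) [exponent × ln(base)]
  Evaluate using L'Hôpital or standard limits, then exponentiate.
  L = e^(6)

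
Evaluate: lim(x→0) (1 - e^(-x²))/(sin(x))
This is a 0/0 indeterminate form.

Apply L'Hôpital's rule: differentiate numerator and denominator separately.
  f(x) = 1 - e^(-x^2)   ⇒   f'(x) = 2·x·e^(-x^2)
  g(x) = sin(x)   ⇒   g'(x) = cos(x)
  lim(x→0) f'(x)/g'(x) = lim(x→0) (2·x·e^(-x^2))/(cos(x))
  = 0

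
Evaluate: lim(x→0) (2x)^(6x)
This is an exponential indeterminate form.

For exponential indeterminate forms, take the natural log:
  Let L = lim(x→0) (2x)^(6x)
  Then ln(L) = lim(x→0) [exponent × ln(base)]
  Evaluate using L'Hôpital or standard limits, then exponentiate.
  L = 1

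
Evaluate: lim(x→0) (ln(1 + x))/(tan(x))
This is a 0/0 indeterminate form.

Apply L'Hôpital's rule: differentiate numerator and denominator separately.
  f(x) = ln(x + 1)   ⇒   f'(x) = 1/(x + 1)
  g(x) = tan(x)   ⇒   g'(x) = tan(x)^2 + 1
  lim(x→0) f'(x)/g'(x) = lim(x→0) (1/(x + 1))/(tan(x)^2 + 1)
  = 1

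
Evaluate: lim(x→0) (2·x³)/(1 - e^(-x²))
This is a 0/0 indeterminate form.

Apply L'Hôpital's rule: differentiate numerator and denominator separately.
  f(x) = 2·x^3   ⇒   f'(x) = 6·x^2
  g(x) = 1 - e^(-x^2)   ⇒   g'(x) = 2·x·e^(-x^2)
  lim(x→0) f'(x)/g'(x) = lim(x→0) (6·x^2)/(2·x·e^(-x^2))
  = 0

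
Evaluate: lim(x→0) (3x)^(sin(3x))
This is an exponential indeterminate form.

For exponential indeterminate forms, take the natural log:
  Let L = lim(x→0) (3x)^(sin(3x))
  Then ln(L) = lim(x→0) [exponent × ln(base)]
  Evaluate using L'Hôpital or standard limits, then exponentiate.
  L = 1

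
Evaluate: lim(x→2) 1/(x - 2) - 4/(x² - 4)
This is an ∞-∞ indeterminate form.

Combine fractions or rationalize to convert ∞-∞ to 0/0 form:
  lim(x→2) 1/(x - 2) - 4/(x² - 4) = 1/4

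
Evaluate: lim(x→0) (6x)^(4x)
This is an exponential indeterminate form.

For exponential indeterminate forms, take the natural log:
  Let L = lim(x→0) (6x)^(4x)
  Then ln(L) = lim(x→0) [exponent × ln(base)]
  Evaluate using L'Hôpital or standard limits, then exponentiate.
  L = 1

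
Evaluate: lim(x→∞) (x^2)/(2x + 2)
This is an ∞/∞ indeterminate form.

Apply L'Hôpital's rule: differentiate numerator and denominator separately.
  f(x) = x^2   ⇒   f'(x) = 2·x
  g(x) = 2·x + 2   ⇒   g'(x) = 2
  lim(x→∞) f'(x)/g'(x) = lim(x→∞) (2·x)/(2)
  = ∞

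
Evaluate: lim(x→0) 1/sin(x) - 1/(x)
This is an ∞-∞ indeterminate form.

Combine fractions or rationalize to convert ∞-∞ to 0/0 form:
  lim(x→0) 1/sin(x) - 1/(x) = 0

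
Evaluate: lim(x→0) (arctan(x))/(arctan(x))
This is a 0/0 indeterminate form.

Apply L'Hôpital's rule: differentiate numerator and denominator separately.
  f(x) = atan(x)   ⇒   f'(x) = 1/(x^2 + 1)
  g(x) = atan(x)   ⇒   g'(x) = 1/(x^2 + 1)
  lim(x→0) f'(x)/g'(x) = lim(x→0) (1/(x^2 + 1))/(1/(x^2 + 1))
  = 1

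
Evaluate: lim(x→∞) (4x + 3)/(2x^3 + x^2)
This is an ∞/∞ indeterminate form.

Apply L'Hôpital's rule: differentiate numerator and denominator separately.
  f(x) = 4·x + 3   ⇒   f'(x) = 4
  g(x) = 2·x^3 + x^2   ⇒   g'(x) = 6·x^2 + 2·x
  lim(x→∞) f'(x)/g'(x) = lim(x→∞) (4)/(6·x^2 + 2·x)
  = 0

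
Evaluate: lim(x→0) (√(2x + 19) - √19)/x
This is a standard limit.

Factor or rationalize the expression:
  lim(x→0) (√(2x + 19) - √19)/x = sqrt(19)/19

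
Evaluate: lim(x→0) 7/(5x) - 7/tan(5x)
This is an ∞-∞ indeterminate form.

Combine fractions or rationalize to convert ∞-∞ to 0/0 form:
  lim(x→0) 7/(5x) - 7/tan(5x) = 0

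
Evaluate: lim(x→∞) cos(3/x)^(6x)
This is an exponential indeterminate form.

For exponential indeterminate forms, take the natural log:
  Let L = lim(x→∞) cos(3/x)^(6x)
  Then ln(L) = lim(x→∞) [exponent × ln(base)]
  Evaluate using L'Hôpital or standard limits, then exponentiate.
  L = 1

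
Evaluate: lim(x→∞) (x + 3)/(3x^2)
This is an ∞/∞ indeterminate form.

Apply L'Hôpital's rule: differentiate numerator and denominator separately.
  f(x) = x + 3   ⇒   f'(x) = 1
  g(x) = 3·x^2   ⇒   g'(x) = 6·x
  lim(x→∞) f'(x)/g'(x) = lim(x→∞) (1)/(6·x)
  = 0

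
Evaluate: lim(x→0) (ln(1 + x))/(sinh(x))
This is a 0/0 indeterminate form.

Apply L'Hôpital's rule: differentiate numerator and denominator separately.
  f(x) = ln(x + 1)   ⇒   f'(x) = 1/(x + 1)
  g(x) = sinh(x)   ⇒   g'(x) = cosh(x)
  lim(x→0) f'(x)/g'(x) = lim(x→0) (1/(x + 1))/(cosh(x))
  = 1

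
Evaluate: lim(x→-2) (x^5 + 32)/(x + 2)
This is a standard limit.

Factor or rationalize the expression:
  lim(x→-2) (x^5 + 32)/(x + 2) = 80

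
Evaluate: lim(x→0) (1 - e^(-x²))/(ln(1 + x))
This is a 0/0 indeterminate form.

Apply L'Hôpital's rule: differentiate numerator and denominator separately.
  f(x) = 1 - e^(-x^2)   ⇒   f'(x) = 2·x·e^(-x^2)
  g(x) = ln(x + 1)   ⇒   g'(x) = 1/(x + 1)
  lim(x→0) f'(x)/g'(x) = lim(x→0) (2·x·e^(-x^2))/(1/(x + 1))
  = 0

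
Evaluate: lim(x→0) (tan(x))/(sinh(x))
This is a 0/0 indeterminate form.

Apply L'Hôpital's rule: differentiate numerator and denominator separately.
  f(x) = tan(x)   ⇒   f'(x) = tan(x)^2 + 1
  g(x) = sinh(x)   ⇒   g'(x) = cosh(x)
  lim(x→0) f'(x)/g'(x) = lim(x→0) (tan(x)^2 + 1)/(cosh(x))
  = 1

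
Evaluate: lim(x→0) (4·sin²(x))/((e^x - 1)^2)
This is a 0/0 indeterminate form.

Apply L'Hôpital's rule: differentiate numerator and denominator separately.
  f(x) = 4·sin(x)^2   ⇒   f'(x) = 8·sin(x)·cos(x)
  g(x) = (e^(x) - 1)^2   ⇒   g'(x) = 2·(e^(x) - 1)·e^(x)
  lim(x→0) f'(x)/g'(x) = lim(x→0) (8·sin(x)·cos(x))/(2·(e^(x) - 1)·e^(x))
  = 4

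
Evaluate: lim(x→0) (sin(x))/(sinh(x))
This is a 0/0 indeterminate form.

Apply L'Hôpital's rule: differentiate numerator and denominator separately.
  f(x) = sin(x)   ⇒   f'(x) = cos(x)
  g(x) = sinh(x)   ⇒   g'(x) = cosh(x)
  lim(x→0) f'(x)/g'(x) = lim(x→0) (cos(x))/(cosh(x))
  = 1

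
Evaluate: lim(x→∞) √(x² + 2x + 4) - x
This is an ∞-∞ indeterminate form.

Combine fractions or rationalize to convert ∞-∞ to 0/0 form:
  lim(x→∞) √(x² + 2x + 4) - x = 1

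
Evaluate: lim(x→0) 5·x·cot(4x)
This is a 0·∞ indeterminate form.

Rewrite 0·∞ as a quotient (0/0 or ∞/∞ form), then apply L'Hôpital's rule:
  lim(x→0) 5·x·cot(4x) = 5/4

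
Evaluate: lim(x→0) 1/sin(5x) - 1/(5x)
This is an ∞-∞ indeterminate form.

Combine fractions or rationalize to convert ∞-∞ to 0/0 form:
  lim(x→0) 1/sin(5x) - 1/(5x) = 0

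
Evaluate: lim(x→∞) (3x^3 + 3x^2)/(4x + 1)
This is an ∞/∞ indeterminate form.

Apply L'Hôpital's rule: differentiate numerator and denominator separately.
  f(x) = 3·x^3 + 3·x^2   ⇒   f'(x) = 9·x^2 + 6·x
  g(x) = 4·x + 1   ⇒   g'(x) = 4
  lim(x→∞) f'(x)/g'(x) = lim(x→∞) (9·x^2 + 6·x)/(4)
  = ∞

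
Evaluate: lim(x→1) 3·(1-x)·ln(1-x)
This is a 0·∞ indeterminate form.

Rewrite 0·∞ as a quotient (0/0 or ∞/∞ form), then apply L'Hôpital's rule:
  lim(x→1) 3·(1-x)·ln(1-x) = 0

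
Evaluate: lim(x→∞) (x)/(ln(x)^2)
This is an ∞/∞ indeterminate form.

Apply L'Hôpital's rule: differentiate numerator and denominator separately.
  f(x) = x   ⇒   f'(x) = 1
  g(x) = ln(x)^2   ⇒   g'(x) = 2·ln(x)/x
  lim(x→∞) f'(x)/g'(x) = lim(x→∞) (1)/(2·ln(x)/x)
  = ∞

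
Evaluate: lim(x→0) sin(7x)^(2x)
This is an exponential indeterminate form.

For exponential indeterminate forms, take the natural log:
  Let L = lim(x→0) sin(7x)^(2x)
  Then ln(L) = lim(x→0) [exponent × ln(base)]
  Evaluate using L'Hôpital or standard limits, then exponentiate.
  L = 1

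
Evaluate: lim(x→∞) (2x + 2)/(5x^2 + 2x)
This is an ∞/∞ indeterminate form.

Apply L'Hôpital's rule: differentiate numerator and denominator separately.
  f(x) = 2·x + 2   ⇒   f'(x) = 2
  g(x) = 5·x^2 + 2·x   ⇒   g'(x) = 10·x + 2
  lim(x→∞) f'(x)/g'(x) = lim(x→∞) (2)/(10·x + 2)
  = 0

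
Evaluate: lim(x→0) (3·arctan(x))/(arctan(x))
This is a 0/0 indeterminate form.

Apply L'Hôpital's rule: differentiate numerator and denominator separately.
  f(x) = 3·atan(x)   ⇒   f'(x) = 3/(x^2 + 1)
  g(x) = atan(x)   ⇒   g'(x) = 1/(x^2 + 1)
  lim(x→0) f'(x)/g'(x) = lim(x→0) (3/(x^2 + 1))/(1/(x^2 + 1))
  = 3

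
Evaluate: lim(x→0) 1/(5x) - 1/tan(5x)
This is an ∞-∞ indeterminate form.

Combine fractions or rationalize to convert ∞-∞ to 0/0 form:
  lim(x→0) 1/(5x) - 1/tan(5x) = 0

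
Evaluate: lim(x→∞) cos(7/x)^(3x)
This is an exponential indeterminate form.

For exponential indeterminate forms, take the natural log:
  Let L = lim(x→∞) cos(7/x)^(3x)
  Then ln(L) = lim(x→∞) [exponent × ln(base)]
  Evaluate using L'Hôpital or standard limits, then exponentiate.
  L = 1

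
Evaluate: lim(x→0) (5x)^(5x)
This is an exponential indeterminate form.

For exponential indeterminate forms, take the natural log:
  Let L = lim(x→0) (5x)^(5x)
  Then ln(L) = lim(x→0) [exponent × ln(base)]
  Evaluate using L'Hôpital or standard limits, then exponentiate.
  L = 1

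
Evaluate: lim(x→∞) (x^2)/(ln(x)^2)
This is an ∞/∞ indeterminate form.

Apply L'Hôpital's rule: differentiate numerator and denominator separately.
  f(x) = x^2   ⇒   f'(x) = 2·x
  g(x) = ln(x)^2   ⇒   g'(x) = 2·ln(x)/x
  lim(x→∞) f'(x)/g'(x) = lim(x→∞) (2·x)/(2·ln(x)/x)
  = ∞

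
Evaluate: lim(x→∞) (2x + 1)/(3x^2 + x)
This is an ∞/∞ indeterminate form.

Apply L'Hôpital's rule: differentiate numerator and denominator separately.
  f(x) = 2·x + 1   ⇒   f'(x) = 2
  g(x) = 3·x^2 + x   ⇒   g'(x) = 6·x + 1
  lim(x→∞) f'(x)/g'(x) = lim(x→∞) (2)/(6·x + 1)
  = 0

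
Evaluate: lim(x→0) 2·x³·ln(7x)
This is a 0·∞ indeterminate form.

Rewrite 0·∞ as a quotient (0/0 or ∞/∞ form), then apply L'Hôpital's rule:
  lim(x→0) 2·x³·ln(7x) = 0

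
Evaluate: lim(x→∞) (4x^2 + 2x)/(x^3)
This is an ∞/∞ indeterminate form.

Apply L'Hôpital's rule: differentiate numerator and denominator separately.
  f(x) = 4·x^2 + 2·x   ⇒   f'(x) = 8·x + 2
  g(x) = x^3   ⇒   g'(x) = 3·x^2
  lim(x→∞) f'(x)/g'(x) = lim(x→∞) (8·x + 2)/(3·x^2)
  = 0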